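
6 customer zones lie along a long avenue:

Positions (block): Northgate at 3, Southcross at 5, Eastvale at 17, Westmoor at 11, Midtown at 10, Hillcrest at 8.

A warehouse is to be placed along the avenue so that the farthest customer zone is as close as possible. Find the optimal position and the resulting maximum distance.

location 10, max distance 7

The 1-center on a line is the midpoint of the two extreme points: leftmost at 3, rightmost at 17.
Optimal location = (3 + 17)/2 = 10; maximum distance = (17 − 3)/2 = 7.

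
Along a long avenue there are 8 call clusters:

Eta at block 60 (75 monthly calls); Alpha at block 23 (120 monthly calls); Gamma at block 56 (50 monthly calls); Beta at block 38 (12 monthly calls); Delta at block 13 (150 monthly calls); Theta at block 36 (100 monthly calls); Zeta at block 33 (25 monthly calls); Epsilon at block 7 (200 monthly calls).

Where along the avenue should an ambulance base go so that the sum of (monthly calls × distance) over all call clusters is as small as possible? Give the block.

For a sum of weighted absolute distances on a line, the optimum is the weighted median (not the mean). Total weight W = 732; half-weight = 366.
Sort by position and accumulate weight:
  block 7 (Epsilon, w=200) → cum 200
  block 13 (Delta, w=150) → cum 350
  block 23 (Alpha, w=120) → cum 470  ≥ 366 → median here
  block 33 (Zeta, w=25) → cum 495
  block 36 (Theta, w=100) → cum 595
  block 38 (Beta, w=12) → cum 607
  block 56 (Gamma, w=50) → cum 657
  block 60 (Eta, w=75) → cum 732
Optimal location: block 23.

x = 23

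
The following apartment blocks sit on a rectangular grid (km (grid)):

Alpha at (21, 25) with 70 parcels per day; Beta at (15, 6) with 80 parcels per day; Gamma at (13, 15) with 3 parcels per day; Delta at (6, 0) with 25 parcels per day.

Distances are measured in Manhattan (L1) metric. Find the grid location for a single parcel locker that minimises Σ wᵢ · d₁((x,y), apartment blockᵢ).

Manhattan distance separates: Σwᵢ(|x−xᵢ|+|y−yᵢ|) = Σwᵢ|x−xᵢ| + Σwᵢ|y−yᵢ|, so x and y are optimised independently as 1-D weighted medians.
Total weight W = 178; half = 89.
x-coordinate, sorted with cumulative weight:
  x=6 (Delta, w=25) cum 25
  x=13 (Gamma, w=3) cum 28
  x=15 (Beta, w=80) cum 108  ← median
  x=21 (Alpha, w=70) cum 178
⇒ x* = 15
y-coordinate, sorted with cumulative weight:
  y=0 (Delta, w=25) cum 25
  y=6 (Beta, w=80) cum 105  ← median
  y=15 (Gamma, w=3) cum 108
  y=25 (Alpha, w=70) cum 178
⇒ y* = 6

(15, 6)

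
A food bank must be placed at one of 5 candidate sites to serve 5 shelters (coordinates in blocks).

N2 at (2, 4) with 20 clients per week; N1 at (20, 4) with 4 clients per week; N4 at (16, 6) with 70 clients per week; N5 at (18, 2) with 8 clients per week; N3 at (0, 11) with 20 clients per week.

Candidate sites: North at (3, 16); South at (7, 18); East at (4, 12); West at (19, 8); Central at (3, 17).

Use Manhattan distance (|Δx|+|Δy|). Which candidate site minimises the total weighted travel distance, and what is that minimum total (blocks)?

Total weighted distance at each candidate:
  North (3, 16): total = 2378
  South (7, 18): total = 2454
  East (4, 12): total = 1848
  West (19, 8): total = 1286
  Central (3, 17): total = 2500
Minimum is at West with total 1286 blocks.

West, total 1286 blocks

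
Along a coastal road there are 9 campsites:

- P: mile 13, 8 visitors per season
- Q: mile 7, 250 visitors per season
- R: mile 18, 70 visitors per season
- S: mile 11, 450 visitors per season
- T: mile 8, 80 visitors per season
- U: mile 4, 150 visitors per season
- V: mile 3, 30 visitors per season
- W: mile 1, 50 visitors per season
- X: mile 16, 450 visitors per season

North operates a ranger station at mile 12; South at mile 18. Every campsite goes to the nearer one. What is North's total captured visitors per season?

1018

The indifferent point is the midpoint (12+18)/2 = 15; campsites left of it (closer to North at 12) go to North, those right go to South.
  W at 1 (w=50) → North
  V at 3 (w=30) → North
  U at 4 (w=150) → North
  Q at 7 (w=250) → North
  T at 8 (w=80) → North
  S at 11 (w=450) → North
  P at 13 (w=8) → North
  X at 16 (w=450) → South
  R at 18 (w=70) → South
North captures 1018; South captures 520.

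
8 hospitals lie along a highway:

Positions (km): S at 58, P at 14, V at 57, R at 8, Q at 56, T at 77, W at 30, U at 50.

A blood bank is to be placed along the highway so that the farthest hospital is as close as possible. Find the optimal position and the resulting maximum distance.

location 42.5, max distance 34.5

The 1-center on a line is the midpoint of the two extreme points: leftmost at 8, rightmost at 77.
Optimal location = (8 + 77)/2 = 42.5; maximum distance = (77 − 8)/2 = 34.5.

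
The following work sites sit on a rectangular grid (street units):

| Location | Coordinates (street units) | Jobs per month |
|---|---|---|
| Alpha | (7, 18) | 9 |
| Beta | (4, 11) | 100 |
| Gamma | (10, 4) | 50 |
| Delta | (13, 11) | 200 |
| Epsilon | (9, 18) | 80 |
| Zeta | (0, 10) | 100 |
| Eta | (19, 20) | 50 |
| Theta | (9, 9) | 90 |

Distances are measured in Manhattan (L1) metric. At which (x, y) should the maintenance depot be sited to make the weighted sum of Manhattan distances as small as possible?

Manhattan distance separates: Σwᵢ(|x−xᵢ|+|y−yᵢ|) = Σwᵢ|x−xᵢ| + Σwᵢ|y−yᵢ|, so x and y are optimised independently as 1-D weighted medians.
Total weight W = 679; half = 339.5.
x-coordinate, sorted with cumulative weight:
  x=0 (Zeta, w=100) cum 100
  x=4 (Beta, w=100) cum 200
  x=7 (Alpha, w=9) cum 209
  x=9 (Epsilon, w=80) cum 289
  x=9 (Theta, w=90) cum 379  ← median
  x=10 (Gamma, w=50) cum 429
  x=13 (Delta, w=200) cum 629
  x=19 (Eta, w=50) cum 679
⇒ x* = 9
y-coordinate, sorted with cumulative weight:
  y=4 (Gamma, w=50) cum 50
  y=9 (Theta, w=90) cum 140
  y=10 (Zeta, w=100) cum 240
  y=11 (Beta, w=100) cum 340  ← median
  y=11 (Delta, w=200) cum 540
  y=18 (Alpha, w=9) cum 549
  y=18 (Epsilon, w=80) cum 629
  y=20 (Eta, w=50) cum 679
⇒ y* = 11

(9, 11)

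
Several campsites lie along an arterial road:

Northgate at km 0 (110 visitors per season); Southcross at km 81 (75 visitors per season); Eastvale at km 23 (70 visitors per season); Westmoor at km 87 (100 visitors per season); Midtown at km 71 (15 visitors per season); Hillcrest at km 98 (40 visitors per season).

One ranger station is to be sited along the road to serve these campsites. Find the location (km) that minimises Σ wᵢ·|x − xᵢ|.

For a sum of weighted absolute distances on a line, the optimum is the weighted median (not the mean). Total weight W = 410; half-weight = 205.
Sort by position and accumulate weight:
  km 0 (Northgate, w=110) → cum 110
  km 23 (Eastvale, w=70) → cum 180
  km 71 (Midtown, w=15) → cum 195
  km 81 (Southcross, w=75) → cum 270  ≥ 205 → median here
  km 87 (Westmoor, w=100) → cum 370
  km 98 (Hillcrest, w=40) → cum 410
Optimal location: km 81.

x = 81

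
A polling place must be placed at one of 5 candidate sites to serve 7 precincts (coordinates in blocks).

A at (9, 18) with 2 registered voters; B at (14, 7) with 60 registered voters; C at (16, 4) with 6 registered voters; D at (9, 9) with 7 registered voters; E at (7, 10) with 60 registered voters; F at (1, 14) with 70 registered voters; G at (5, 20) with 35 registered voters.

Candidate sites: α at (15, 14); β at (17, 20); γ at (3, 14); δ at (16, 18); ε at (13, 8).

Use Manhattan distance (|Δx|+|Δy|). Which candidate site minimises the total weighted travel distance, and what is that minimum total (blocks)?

Total weighted distance at each candidate:
  α (15, 14): total = 2903
  β (17, 20): total = 4375
  γ (3, 14): total = 2215
  δ (16, 18): total = 3795
  ε (13, 8): total = 2665
Minimum is at γ with total 2215 blocks.

γ, total 2215 blocks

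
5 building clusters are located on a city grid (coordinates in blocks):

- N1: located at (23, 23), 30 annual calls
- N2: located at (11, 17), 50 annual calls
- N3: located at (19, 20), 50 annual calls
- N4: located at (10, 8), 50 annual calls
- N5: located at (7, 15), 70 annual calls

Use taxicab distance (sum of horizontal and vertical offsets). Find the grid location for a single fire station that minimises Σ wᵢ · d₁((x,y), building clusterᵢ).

(11, 17)

Manhattan distance separates: Σwᵢ(|x−xᵢ|+|y−yᵢ|) = Σwᵢ|x−xᵢ| + Σwᵢ|y−yᵢ|, so x and y are optimised independently as 1-D weighted medians.
Total weight W = 250; half = 125.
x-coordinate, sorted with cumulative weight:
  x=7 (N5, w=70) cum 70
  x=10 (N4, w=50) cum 120
  x=11 (N2, w=50) cum 170  ← median
  x=19 (N3, w=50) cum 220
  x=23 (N1, w=30) cum 250
⇒ x* = 11
y-coordinate, sorted with cumulative weight:
  y=8 (N4, w=50) cum 50
  y=15 (N5, w=70) cum 120
  y=17 (N2, w=50) cum 170  ← median
  y=20 (N3, w=50) cum 220
  y=23 (N1, w=30) cum 250
⇒ y* = 17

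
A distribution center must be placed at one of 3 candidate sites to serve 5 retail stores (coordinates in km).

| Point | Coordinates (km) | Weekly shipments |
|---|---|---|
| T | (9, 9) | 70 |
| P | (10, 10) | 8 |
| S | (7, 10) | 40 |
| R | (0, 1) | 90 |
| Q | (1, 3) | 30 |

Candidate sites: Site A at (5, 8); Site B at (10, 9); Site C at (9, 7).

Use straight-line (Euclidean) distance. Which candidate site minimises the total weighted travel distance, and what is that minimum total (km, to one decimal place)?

Site A, total 1411.1 km

Total weighted distance at each candidate:
  Site A (5, 8): total = 1411.1
  Site B (10, 9): total = 1681.6
  Site C (9, 7): total = 1551.3
Minimum is at Site A with total 1411.1 km.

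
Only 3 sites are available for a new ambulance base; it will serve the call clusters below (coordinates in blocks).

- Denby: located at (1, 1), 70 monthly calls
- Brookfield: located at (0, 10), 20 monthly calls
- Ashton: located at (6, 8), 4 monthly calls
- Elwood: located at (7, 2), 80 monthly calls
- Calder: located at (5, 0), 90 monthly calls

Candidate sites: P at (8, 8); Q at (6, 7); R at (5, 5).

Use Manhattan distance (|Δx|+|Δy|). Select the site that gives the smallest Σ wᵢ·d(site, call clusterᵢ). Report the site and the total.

R, total 1626 blocks

Total weighted distance at each candidate:
  P (8, 8): total = 2738
  Q (6, 7): total = 2154
  R (5, 5): total = 1626
Minimum is at R with total 1626 blocks.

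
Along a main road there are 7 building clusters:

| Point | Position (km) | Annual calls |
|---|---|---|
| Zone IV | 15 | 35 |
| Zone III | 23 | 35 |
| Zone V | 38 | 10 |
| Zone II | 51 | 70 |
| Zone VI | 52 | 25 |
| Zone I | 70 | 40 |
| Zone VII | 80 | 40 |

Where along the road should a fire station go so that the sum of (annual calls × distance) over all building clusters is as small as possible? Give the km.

x = 51

For a sum of weighted absolute distances on a line, the optimum is the weighted median (not the mean). Total weight W = 255; half-weight = 127.5.
Sort by position and accumulate weight:
  km 15 (Zone IV, w=35) → cum 35
  km 23 (Zone III, w=35) → cum 70
  km 38 (Zone V, w=10) → cum 80
  km 51 (Zone II, w=70) → cum 150  ≥ 127.5 → median here
  km 52 (Zone VI, w=25) → cum 175
  km 70 (Zone I, w=40) → cum 215
  km 80 (Zone VII, w=40) → cum 255
Optimal location: km 51.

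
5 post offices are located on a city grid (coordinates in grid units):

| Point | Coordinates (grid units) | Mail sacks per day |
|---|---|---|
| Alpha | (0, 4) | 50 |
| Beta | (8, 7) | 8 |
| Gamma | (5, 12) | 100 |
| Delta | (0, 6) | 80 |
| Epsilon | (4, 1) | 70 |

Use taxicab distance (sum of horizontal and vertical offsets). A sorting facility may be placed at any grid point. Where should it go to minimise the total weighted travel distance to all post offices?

Manhattan distance separates: Σwᵢ(|x−xᵢ|+|y−yᵢ|) = Σwᵢ|x−xᵢ| + Σwᵢ|y−yᵢ|, so x and y are optimised independently as 1-D weighted medians.
Total weight W = 308; half = 154.
x-coordinate, sorted with cumulative weight:
  x=0 (Alpha, w=50) cum 50
  x=0 (Delta, w=80) cum 130
  x=4 (Epsilon, w=70) cum 200  ← median
  x=5 (Gamma, w=100) cum 300
  x=8 (Beta, w=8) cum 308
⇒ x* = 4
y-coordinate, sorted with cumulative weight:
  y=1 (Epsilon, w=70) cum 70
  y=4 (Alpha, w=50) cum 120
  y=6 (Delta, w=80) cum 200  ← median
  y=7 (Beta, w=8) cum 208
  y=12 (Gamma, w=100) cum 308
⇒ y* = 6

(4, 6)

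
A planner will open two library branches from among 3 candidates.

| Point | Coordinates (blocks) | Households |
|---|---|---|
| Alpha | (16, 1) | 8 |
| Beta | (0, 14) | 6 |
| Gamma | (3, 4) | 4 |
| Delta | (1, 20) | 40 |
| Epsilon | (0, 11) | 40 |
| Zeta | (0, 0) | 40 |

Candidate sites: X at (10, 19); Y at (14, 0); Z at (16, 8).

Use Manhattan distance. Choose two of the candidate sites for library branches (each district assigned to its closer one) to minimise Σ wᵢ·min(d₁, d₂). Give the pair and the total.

{X, Y}, total 1854

Evaluate every pair (each demand assigned to the nearer of the two):
  {X, Y}: total = 1854
  {X, Z}: total = 2294
  {Y, Z}: total = 2616
Best pair: {X, Y} with total 1854.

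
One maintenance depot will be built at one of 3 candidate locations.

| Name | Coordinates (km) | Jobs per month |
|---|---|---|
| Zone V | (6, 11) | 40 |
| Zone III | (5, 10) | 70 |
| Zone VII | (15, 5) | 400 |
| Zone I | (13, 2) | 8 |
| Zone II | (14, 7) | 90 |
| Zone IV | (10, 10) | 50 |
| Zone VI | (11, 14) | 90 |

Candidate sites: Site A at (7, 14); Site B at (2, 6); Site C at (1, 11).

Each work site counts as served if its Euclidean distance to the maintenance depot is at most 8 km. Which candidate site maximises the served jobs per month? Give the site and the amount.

Coverage radius r = 8 km; a point is covered iff (Δx)²+(Δy)² ≤ 8² = 64.
  Site A (7, 14): covers {Zone V, Zone III, Zone IV, Zone VI} → 250
  Site B (2, 6): covers {Zone V, Zone III} → 110
  Site C (1, 11): covers {Zone V, Zone III} → 110
Maximum coverage at Site A: 250 jobs per month.

Site A, covering 250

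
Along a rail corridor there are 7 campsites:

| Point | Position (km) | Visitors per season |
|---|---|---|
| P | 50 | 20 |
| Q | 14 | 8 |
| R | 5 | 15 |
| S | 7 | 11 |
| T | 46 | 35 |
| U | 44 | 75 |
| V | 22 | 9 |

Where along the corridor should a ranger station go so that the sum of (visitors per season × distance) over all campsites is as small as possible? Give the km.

For a sum of weighted absolute distances on a line, the optimum is the weighted median (not the mean). Total weight W = 173; half-weight = 86.5.
Sort by position and accumulate weight:
  km 5 (R, w=15) → cum 15
  km 7 (S, w=11) → cum 26
  km 14 (Q, w=8) → cum 34
  km 22 (V, w=9) → cum 43
  km 44 (U, w=75) → cum 118  ≥ 86.5 → median here
  km 46 (T, w=35) → cum 153
  km 50 (P, w=20) → cum 173
Optimal location: km 44.

x = 44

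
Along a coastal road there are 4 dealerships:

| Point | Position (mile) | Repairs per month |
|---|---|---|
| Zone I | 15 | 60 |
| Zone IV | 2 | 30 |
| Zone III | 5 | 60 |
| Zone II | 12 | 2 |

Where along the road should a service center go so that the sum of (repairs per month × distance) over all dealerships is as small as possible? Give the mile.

x = 5

For a sum of weighted absolute distances on a line, the optimum is the weighted median (not the mean). Total weight W = 152; half-weight = 76.
Sort by position and accumulate weight:
  mile 2 (Zone IV, w=30) → cum 30
  mile 5 (Zone III, w=60) → cum 90  ≥ 76 → median here
  mile 12 (Zone II, w=2) → cum 92
  mile 15 (Zone I, w=60) → cum 152
Optimal location: mile 5.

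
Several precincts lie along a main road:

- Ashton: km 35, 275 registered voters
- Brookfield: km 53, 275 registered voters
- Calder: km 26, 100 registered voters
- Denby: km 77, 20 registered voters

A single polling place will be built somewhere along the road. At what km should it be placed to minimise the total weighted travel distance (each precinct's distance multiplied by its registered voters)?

For a sum of weighted absolute distances on a line, the optimum is the weighted median (not the mean). Total weight W = 670; half-weight = 335.
Sort by position and accumulate weight:
  km 26 (Calder, w=100) → cum 100
  km 35 (Ashton, w=275) → cum 375  ≥ 335 → median here
  km 53 (Brookfield, w=275) → cum 650
  km 77 (Denby, w=20) → cum 670
Optimal location: km 35.

x = 35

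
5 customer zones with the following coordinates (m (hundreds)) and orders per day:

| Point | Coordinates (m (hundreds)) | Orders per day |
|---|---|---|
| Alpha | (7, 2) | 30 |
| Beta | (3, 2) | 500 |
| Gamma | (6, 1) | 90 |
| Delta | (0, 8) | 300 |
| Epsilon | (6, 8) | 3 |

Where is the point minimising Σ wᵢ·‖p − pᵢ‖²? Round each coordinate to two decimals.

(2.46, 3.87)

The minimiser of Σwᵢ‖p−pᵢ‖² is the weighted centroid p* = (Σwᵢpᵢ)/(Σwᵢ).
Σwᵢ = 923.
Σwᵢxᵢ = 30·7 + 500·3 + 90·6 + 300·0 + 3·6 = 2268.
Σwᵢyᵢ = 30·2 + 500·2 + 90·1 + 300·8 + 3·8 = 3574.
x* = 2268/923 = 2.46, y* = 3574/923 = 3.87.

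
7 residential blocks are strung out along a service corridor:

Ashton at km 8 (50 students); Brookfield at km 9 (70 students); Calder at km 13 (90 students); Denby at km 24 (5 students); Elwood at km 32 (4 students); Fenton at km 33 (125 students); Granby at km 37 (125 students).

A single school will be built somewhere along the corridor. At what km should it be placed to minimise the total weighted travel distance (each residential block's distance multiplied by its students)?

For a sum of weighted absolute distances on a line, the optimum is the weighted median (not the mean). Total weight W = 469; half-weight = 234.5.
Sort by position and accumulate weight:
  km 8 (Ashton, w=50) → cum 50
  km 9 (Brookfield, w=70) → cum 120
  km 13 (Calder, w=90) → cum 210
  km 24 (Denby, w=5) → cum 215
  km 32 (Elwood, w=4) → cum 219
  km 33 (Fenton, w=125) → cum 344  ≥ 234.5 → median here
  km 37 (Granby, w=125) → cum 469
Optimal location: km 33.

x = 33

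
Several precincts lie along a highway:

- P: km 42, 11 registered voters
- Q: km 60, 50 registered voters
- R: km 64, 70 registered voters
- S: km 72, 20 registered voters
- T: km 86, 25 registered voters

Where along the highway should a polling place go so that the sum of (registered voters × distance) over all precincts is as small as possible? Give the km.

For a sum of weighted absolute distances on a line, the optimum is the weighted median (not the mean). Total weight W = 176; half-weight = 88.
Sort by position and accumulate weight:
  km 42 (P, w=11) → cum 11
  km 60 (Q, w=50) → cum 61
  km 64 (R, w=70) → cum 131  ≥ 88 → median here
  km 72 (S, w=20) → cum 151
  km 86 (T, w=25) → cum 176
Optimal location: km 64.

x = 64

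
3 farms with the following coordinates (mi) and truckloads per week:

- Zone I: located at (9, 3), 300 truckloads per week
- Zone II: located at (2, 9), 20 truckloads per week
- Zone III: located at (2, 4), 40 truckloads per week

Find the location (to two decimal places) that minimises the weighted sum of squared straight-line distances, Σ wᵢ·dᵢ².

The minimiser of Σwᵢ‖p−pᵢ‖² is the weighted centroid p* = (Σwᵢpᵢ)/(Σwᵢ).
Σwᵢ = 360.
Σwᵢxᵢ = 300·9 + 20·2 + 40·2 = 2820.
Σwᵢyᵢ = 300·3 + 20·9 + 40·4 = 1240.
x* = 2820/360 = 7.83, y* = 1240/360 = 3.44.

(7.83, 3.44)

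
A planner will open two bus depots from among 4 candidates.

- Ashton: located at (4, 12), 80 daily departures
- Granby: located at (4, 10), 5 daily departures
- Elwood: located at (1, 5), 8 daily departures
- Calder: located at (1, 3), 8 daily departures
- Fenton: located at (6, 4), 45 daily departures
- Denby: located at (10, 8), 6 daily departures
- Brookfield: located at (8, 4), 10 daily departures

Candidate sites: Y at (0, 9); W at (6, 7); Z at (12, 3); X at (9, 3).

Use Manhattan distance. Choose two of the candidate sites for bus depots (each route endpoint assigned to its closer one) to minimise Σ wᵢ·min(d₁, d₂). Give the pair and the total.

Evaluate every pair (each demand assigned to the nearer of the two):
  {W, X}: total = 890
  {Y, W}: total = 896
  {Y, X}: total = 917
  {W, Z}: total = 928
  {Y, Z}: total = 1088
  {Z, X}: total = 1560
Best pair: {W, X} with total 890.

{W, X}, total 890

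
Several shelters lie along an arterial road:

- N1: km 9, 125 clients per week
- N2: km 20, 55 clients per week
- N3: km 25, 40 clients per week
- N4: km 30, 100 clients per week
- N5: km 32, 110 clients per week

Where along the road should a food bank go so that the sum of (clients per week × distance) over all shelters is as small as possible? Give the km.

x = 25

For a sum of weighted absolute distances on a line, the optimum is the weighted median (not the mean). Total weight W = 430; half-weight = 215.
Sort by position and accumulate weight:
  km 9 (N1, w=125) → cum 125
  km 20 (N2, w=55) → cum 180
  km 25 (N3, w=40) → cum 220  ≥ 215 → median here
  km 30 (N4, w=100) → cum 320
  km 32 (N5, w=110) → cum 430
Optimal location: km 25.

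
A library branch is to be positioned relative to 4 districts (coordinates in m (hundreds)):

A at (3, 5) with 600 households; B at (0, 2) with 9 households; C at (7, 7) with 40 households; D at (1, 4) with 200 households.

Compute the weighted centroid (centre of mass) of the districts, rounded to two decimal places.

The minimiser of Σwᵢ‖p−pᵢ‖² is the weighted centroid p* = (Σwᵢpᵢ)/(Σwᵢ).
Σwᵢ = 849.
Σwᵢxᵢ = 600·3 + 9·0 + 40·7 + 200·1 = 2280.
Σwᵢyᵢ = 600·5 + 9·2 + 40·7 + 200·4 = 4098.
x* = 2280/849 = 2.69, y* = 4098/849 = 4.83.

(2.69, 4.83)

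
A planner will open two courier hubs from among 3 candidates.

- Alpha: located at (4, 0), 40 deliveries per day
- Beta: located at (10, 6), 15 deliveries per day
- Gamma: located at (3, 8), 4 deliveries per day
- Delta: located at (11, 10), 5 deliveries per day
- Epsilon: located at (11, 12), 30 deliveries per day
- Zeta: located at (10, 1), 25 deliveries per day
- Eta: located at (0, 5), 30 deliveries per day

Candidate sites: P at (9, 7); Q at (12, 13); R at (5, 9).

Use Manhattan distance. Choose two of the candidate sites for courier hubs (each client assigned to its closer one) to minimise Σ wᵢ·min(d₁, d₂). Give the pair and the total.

{P, R}, total 1122

Evaluate every pair (each demand assigned to the nearer of the two):
  {P, R}: total = 1122
  {P, Q}: total = 1123
  {Q, R}: total = 1207
Best pair: {P, R} with total 1122.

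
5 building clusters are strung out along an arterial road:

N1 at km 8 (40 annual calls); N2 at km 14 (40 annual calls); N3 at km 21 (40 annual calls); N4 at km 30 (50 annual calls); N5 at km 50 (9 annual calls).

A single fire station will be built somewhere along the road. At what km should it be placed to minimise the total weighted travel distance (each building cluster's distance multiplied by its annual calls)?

x = 21

For a sum of weighted absolute distances on a line, the optimum is the weighted median (not the mean). Total weight W = 179; half-weight = 89.5.
Sort by position and accumulate weight:
  km 8 (N1, w=40) → cum 40
  km 14 (N2, w=40) → cum 80
  km 21 (N3, w=40) → cum 120  ≥ 89.5 → median here
  km 30 (N4, w=50) → cum 170
  km 50 (N5, w=9) → cum 179
Optimal location: km 21.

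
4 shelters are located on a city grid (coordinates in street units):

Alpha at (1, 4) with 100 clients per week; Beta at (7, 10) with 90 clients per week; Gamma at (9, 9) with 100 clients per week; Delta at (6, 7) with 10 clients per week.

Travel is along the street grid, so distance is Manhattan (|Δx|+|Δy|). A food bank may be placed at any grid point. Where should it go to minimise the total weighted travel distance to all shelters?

(7, 9)

Manhattan distance separates: Σwᵢ(|x−xᵢ|+|y−yᵢ|) = Σwᵢ|x−xᵢ| + Σwᵢ|y−yᵢ|, so x and y are optimised independently as 1-D weighted medians.
Total weight W = 300; half = 150.
x-coordinate, sorted with cumulative weight:
  x=1 (Alpha, w=100) cum 100
  x=6 (Delta, w=10) cum 110
  x=7 (Beta, w=90) cum 200  ← median
  x=9 (Gamma, w=100) cum 300
⇒ x* = 7
y-coordinate, sorted with cumulative weight:
  y=4 (Alpha, w=100) cum 100
  y=7 (Delta, w=10) cum 110
  y=9 (Gamma, w=100) cum 210  ← median
  y=10 (Beta, w=90) cum 300
⇒ y* = 9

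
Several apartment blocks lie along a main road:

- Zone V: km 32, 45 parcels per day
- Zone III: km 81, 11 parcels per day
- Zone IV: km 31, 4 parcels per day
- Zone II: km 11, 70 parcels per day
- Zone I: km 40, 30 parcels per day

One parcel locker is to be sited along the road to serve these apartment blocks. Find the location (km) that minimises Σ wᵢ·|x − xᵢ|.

For a sum of weighted absolute distances on a line, the optimum is the weighted median (not the mean). Total weight W = 160; half-weight = 80.
Sort by position and accumulate weight:
  km 11 (Zone II, w=70) → cum 70
  km 31 (Zone IV, w=4) → cum 74
  km 32 (Zone V, w=45) → cum 119  ≥ 80 → median here
  km 40 (Zone I, w=30) → cum 149
  km 81 (Zone III, w=11) → cum 160
Optimal location: km 32.

x = 32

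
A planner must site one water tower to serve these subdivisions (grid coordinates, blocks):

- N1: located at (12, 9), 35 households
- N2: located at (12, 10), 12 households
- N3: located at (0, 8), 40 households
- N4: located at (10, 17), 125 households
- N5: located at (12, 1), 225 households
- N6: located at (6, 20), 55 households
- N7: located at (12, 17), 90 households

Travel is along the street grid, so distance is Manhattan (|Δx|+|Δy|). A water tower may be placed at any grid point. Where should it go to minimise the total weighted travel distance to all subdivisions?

(12, 9)

Manhattan distance separates: Σwᵢ(|x−xᵢ|+|y−yᵢ|) = Σwᵢ|x−xᵢ| + Σwᵢ|y−yᵢ|, so x and y are optimised independently as 1-D weighted medians.
Total weight W = 582; half = 291.
x-coordinate, sorted with cumulative weight:
  x=0 (N3, w=40) cum 40
  x=6 (N6, w=55) cum 95
  x=10 (N4, w=125) cum 220
  x=12 (N1, w=35) cum 255
  x=12 (N2, w=12) cum 267
  x=12 (N5, w=225) cum 492  ← median
  x=12 (N7, w=90) cum 582
⇒ x* = 12
y-coordinate, sorted with cumulative weight:
  y=1 (N5, w=225) cum 225
  y=8 (N3, w=40) cum 265
  y=9 (N1, w=35) cum 300  ← median
  y=10 (N2, w=12) cum 312
  y=17 (N4, w=125) cum 437
  y=17 (N7, w=90) cum 527
  y=20 (N6, w=55) cum 582
⇒ y* = 9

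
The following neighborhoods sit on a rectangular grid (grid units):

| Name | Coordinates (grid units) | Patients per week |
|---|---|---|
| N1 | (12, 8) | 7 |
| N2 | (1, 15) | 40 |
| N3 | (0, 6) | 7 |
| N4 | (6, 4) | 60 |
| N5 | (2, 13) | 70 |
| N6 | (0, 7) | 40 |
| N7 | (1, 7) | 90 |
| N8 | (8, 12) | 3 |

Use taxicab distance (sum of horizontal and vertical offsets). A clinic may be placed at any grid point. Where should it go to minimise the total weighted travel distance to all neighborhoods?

(1, 7)

Manhattan distance separates: Σwᵢ(|x−xᵢ|+|y−yᵢ|) = Σwᵢ|x−xᵢ| + Σwᵢ|y−yᵢ|, so x and y are optimised independently as 1-D weighted medians.
Total weight W = 317; half = 158.5.
x-coordinate, sorted with cumulative weight:
  x=0 (N3, w=7) cum 7
  x=0 (N6, w=40) cum 47
  x=1 (N2, w=40) cum 87
  x=1 (N7, w=90) cum 177  ← median
  x=2 (N5, w=70) cum 247
  x=6 (N4, w=60) cum 307
  x=8 (N8, w=3) cum 310
  x=12 (N1, w=7) cum 317
⇒ x* = 1
y-coordinate, sorted with cumulative weight:
  y=4 (N4, w=60) cum 60
  y=6 (N3, w=7) cum 67
  y=7 (N6, w=40) cum 107
  y=7 (N7, w=90) cum 197  ← median
  y=8 (N1, w=7) cum 204
  y=12 (N8, w=3) cum 207
  y=13 (N5, w=70) cum 277
  y=15 (N2, w=40) cum 317
⇒ y* = 7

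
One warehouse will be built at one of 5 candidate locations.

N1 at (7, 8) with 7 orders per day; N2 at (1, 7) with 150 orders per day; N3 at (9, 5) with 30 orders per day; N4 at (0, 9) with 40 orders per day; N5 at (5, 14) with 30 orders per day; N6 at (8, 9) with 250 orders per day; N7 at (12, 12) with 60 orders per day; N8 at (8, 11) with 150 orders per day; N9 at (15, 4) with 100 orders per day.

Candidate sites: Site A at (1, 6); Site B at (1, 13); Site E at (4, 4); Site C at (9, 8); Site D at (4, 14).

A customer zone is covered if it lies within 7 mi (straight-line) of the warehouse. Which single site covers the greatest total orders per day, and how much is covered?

Site C, covering 497

Coverage radius r = 7 mi; a point is covered iff (Δx)²+(Δy)² ≤ 7² = 49.
  Site A (1, 6): covers {N1, N2, N4} → 197
  Site B (1, 13): covers {N2, N4, N5} → 220
  Site E (4, 4): covers {N1, N2, N3, N4, N6} → 477
  Site C (9, 8): covers {N1, N3, N6, N7, N8} → 497
  Site D (4, 14): covers {N1, N4, N5, N6, N8} → 477
Maximum coverage at Site C: 497 orders per day.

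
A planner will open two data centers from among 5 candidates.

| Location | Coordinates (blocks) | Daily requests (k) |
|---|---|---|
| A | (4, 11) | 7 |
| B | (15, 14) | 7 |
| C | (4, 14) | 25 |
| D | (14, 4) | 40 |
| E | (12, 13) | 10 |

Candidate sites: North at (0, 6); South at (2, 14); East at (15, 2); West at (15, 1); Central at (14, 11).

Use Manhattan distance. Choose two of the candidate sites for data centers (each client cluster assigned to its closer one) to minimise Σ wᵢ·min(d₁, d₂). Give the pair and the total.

Evaluate every pair (each demand assigned to the nearer of the two):
  {South, East}: total = 399
  {South, Central}: total = 433
  {South, West}: total = 446
  {East, Central}: total = 583
  {West, Central}: total = 623
  {North, East}: total = 707
  {North, Central}: total = 711
  {North, West}: total = 764
  {North, South}: total = 926
  {East, West}: total = 1059
Best pair: {South, East} with total 399.

{South, East}, total 399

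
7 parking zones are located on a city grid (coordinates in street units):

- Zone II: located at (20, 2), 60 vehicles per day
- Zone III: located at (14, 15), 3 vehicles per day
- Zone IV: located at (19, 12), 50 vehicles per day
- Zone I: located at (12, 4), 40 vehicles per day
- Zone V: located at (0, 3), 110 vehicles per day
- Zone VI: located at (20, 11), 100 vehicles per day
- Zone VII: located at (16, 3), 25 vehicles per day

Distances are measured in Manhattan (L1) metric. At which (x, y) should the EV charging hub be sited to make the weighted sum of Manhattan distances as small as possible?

Manhattan distance separates: Σwᵢ(|x−xᵢ|+|y−yᵢ|) = Σwᵢ|x−xᵢ| + Σwᵢ|y−yᵢ|, so x and y are optimised independently as 1-D weighted medians.
Total weight W = 388; half = 194.
x-coordinate, sorted with cumulative weight:
  x=0 (Zone V, w=110) cum 110
  x=12 (Zone I, w=40) cum 150
  x=14 (Zone III, w=3) cum 153
  x=16 (Zone VII, w=25) cum 178
  x=19 (Zone IV, w=50) cum 228  ← median
  x=20 (Zone II, w=60) cum 288
  x=20 (Zone VI, w=100) cum 388
⇒ x* = 19
y-coordinate, sorted with cumulative weight:
  y=2 (Zone II, w=60) cum 60
  y=3 (Zone V, w=110) cum 170
  y=3 (Zone VII, w=25) cum 195  ← median
  y=4 (Zone I, w=40) cum 235
  y=11 (Zone VI, w=100) cum 335
  y=12 (Zone IV, w=50) cum 385
  y=15 (Zone III, w=3) cum 388
⇒ y* = 3

(19, 3)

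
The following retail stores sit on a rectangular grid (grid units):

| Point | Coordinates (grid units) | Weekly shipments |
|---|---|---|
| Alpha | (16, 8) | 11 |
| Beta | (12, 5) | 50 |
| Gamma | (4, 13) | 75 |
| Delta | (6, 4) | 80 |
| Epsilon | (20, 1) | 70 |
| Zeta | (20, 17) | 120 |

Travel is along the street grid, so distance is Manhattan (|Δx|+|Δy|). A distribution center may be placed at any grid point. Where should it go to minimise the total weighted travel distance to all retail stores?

(12, 8)

Manhattan distance separates: Σwᵢ(|x−xᵢ|+|y−yᵢ|) = Σwᵢ|x−xᵢ| + Σwᵢ|y−yᵢ|, so x and y are optimised independently as 1-D weighted medians.
Total weight W = 406; half = 203.
x-coordinate, sorted with cumulative weight:
  x=4 (Gamma, w=75) cum 75
  x=6 (Delta, w=80) cum 155
  x=12 (Beta, w=50) cum 205  ← median
  x=16 (Alpha, w=11) cum 216
  x=20 (Epsilon, w=70) cum 286
  x=20 (Zeta, w=120) cum 406
⇒ x* = 12
y-coordinate, sorted with cumulative weight:
  y=1 (Epsilon, w=70) cum 70
  y=4 (Delta, w=80) cum 150
  y=5 (Beta, w=50) cum 200
  y=8 (Alpha, w=11) cum 211  ← median
  y=13 (Gamma, w=75) cum 286
  y=17 (Zeta, w=120) cum 406
⇒ y* = 8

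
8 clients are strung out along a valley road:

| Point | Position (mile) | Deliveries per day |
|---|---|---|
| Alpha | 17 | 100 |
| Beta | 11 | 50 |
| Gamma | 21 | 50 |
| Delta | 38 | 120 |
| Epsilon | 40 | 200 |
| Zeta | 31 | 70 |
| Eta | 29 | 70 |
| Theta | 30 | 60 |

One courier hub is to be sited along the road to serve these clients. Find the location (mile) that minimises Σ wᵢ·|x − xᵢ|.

x = 31

For a sum of weighted absolute distances on a line, the optimum is the weighted median (not the mean). Total weight W = 720; half-weight = 360.
Sort by position and accumulate weight:
  mile 11 (Beta, w=50) → cum 50
  mile 17 (Alpha, w=100) → cum 150
  mile 21 (Gamma, w=50) → cum 200
  mile 29 (Eta, w=70) → cum 270
  mile 30 (Theta, w=60) → cum 330
  mile 31 (Zeta, w=70) → cum 400  ≥ 360 → median here
  mile 38 (Delta, w=120) → cum 520
  mile 40 (Epsilon, w=200) → cum 720
Optimal location: mile 31.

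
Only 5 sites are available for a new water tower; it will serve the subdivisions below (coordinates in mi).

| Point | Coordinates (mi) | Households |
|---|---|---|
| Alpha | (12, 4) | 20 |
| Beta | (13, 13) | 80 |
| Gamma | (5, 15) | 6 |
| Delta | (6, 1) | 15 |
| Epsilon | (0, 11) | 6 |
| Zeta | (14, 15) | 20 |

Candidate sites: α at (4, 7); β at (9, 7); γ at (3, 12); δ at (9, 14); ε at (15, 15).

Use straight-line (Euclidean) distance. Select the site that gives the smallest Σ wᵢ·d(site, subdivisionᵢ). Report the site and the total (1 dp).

ε, total 877.1 mi

Total weighted distance at each candidate:
  α (4, 7): total = 1469.5
  β (9, 7): total = 1063.8
  γ (3, 12): total = 1484.5
  δ (9, 14): total = 922.4
  ε (15, 15): total = 877.1
Minimum is at ε with total 877.1 mi.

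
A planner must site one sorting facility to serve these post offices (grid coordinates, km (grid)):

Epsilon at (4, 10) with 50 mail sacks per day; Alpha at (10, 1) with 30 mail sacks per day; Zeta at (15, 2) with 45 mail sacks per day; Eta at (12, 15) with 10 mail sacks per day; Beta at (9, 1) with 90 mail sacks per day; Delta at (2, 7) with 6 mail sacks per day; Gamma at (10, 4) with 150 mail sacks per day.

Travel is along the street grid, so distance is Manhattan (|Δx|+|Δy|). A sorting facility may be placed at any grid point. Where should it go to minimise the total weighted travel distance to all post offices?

Manhattan distance separates: Σwᵢ(|x−xᵢ|+|y−yᵢ|) = Σwᵢ|x−xᵢ| + Σwᵢ|y−yᵢ|, so x and y are optimised independently as 1-D weighted medians.
Total weight W = 381; half = 190.5.
x-coordinate, sorted with cumulative weight:
  x=2 (Delta, w=6) cum 6
  x=4 (Epsilon, w=50) cum 56
  x=9 (Beta, w=90) cum 146
  x=10 (Alpha, w=30) cum 176
  x=10 (Gamma, w=150) cum 326  ← median
  x=12 (Eta, w=10) cum 336
  x=15 (Zeta, w=45) cum 381
⇒ x* = 10
y-coordinate, sorted with cumulative weight:
  y=1 (Alpha, w=30) cum 30
  y=1 (Beta, w=90) cum 120
  y=2 (Zeta, w=45) cum 165
  y=4 (Gamma, w=150) cum 315  ← median
  y=7 (Delta, w=6) cum 321
  y=10 (Epsilon, w=50) cum 371
  y=15 (Eta, w=10) cum 381
⇒ y* = 4

(10, 4)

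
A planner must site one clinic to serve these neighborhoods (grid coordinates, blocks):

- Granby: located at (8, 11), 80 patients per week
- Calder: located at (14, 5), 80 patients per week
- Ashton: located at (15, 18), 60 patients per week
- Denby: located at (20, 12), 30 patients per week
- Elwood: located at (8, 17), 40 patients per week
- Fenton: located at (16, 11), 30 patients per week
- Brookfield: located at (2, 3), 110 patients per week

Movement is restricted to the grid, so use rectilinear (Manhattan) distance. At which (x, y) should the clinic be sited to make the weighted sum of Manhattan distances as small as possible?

Manhattan distance separates: Σwᵢ(|x−xᵢ|+|y−yᵢ|) = Σwᵢ|x−xᵢ| + Σwᵢ|y−yᵢ|, so x and y are optimised independently as 1-D weighted medians.
Total weight W = 430; half = 215.
x-coordinate, sorted with cumulative weight:
  x=2 (Brookfield, w=110) cum 110
  x=8 (Granby, w=80) cum 190
  x=8 (Elwood, w=40) cum 230  ← median
  x=14 (Calder, w=80) cum 310
  x=15 (Ashton, w=60) cum 370
  x=16 (Fenton, w=30) cum 400
  x=20 (Denby, w=30) cum 430
⇒ x* = 8
y-coordinate, sorted with cumulative weight:
  y=3 (Brookfield, w=110) cum 110
  y=5 (Calder, w=80) cum 190
  y=11 (Granby, w=80) cum 270  ← median
  y=11 (Fenton, w=30) cum 300
  y=12 (Denby, w=30) cum 330
  y=17 (Elwood, w=40) cum 370
  y=18 (Ashton, w=60) cum 430
⇒ y* = 11

(8, 11)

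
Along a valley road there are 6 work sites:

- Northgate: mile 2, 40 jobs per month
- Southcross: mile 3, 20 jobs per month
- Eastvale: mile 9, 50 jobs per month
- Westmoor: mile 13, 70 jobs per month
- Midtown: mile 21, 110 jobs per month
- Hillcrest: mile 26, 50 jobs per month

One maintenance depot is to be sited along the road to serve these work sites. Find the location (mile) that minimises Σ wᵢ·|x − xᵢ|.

x = 13

For a sum of weighted absolute distances on a line, the optimum is the weighted median (not the mean). Total weight W = 340; half-weight = 170.
Sort by position and accumulate weight:
  mile 2 (Northgate, w=40) → cum 40
  mile 3 (Southcross, w=20) → cum 60
  mile 9 (Eastvale, w=50) → cum 110
  mile 13 (Westmoor, w=70) → cum 180  ≥ 170 → median here
  mile 21 (Midtown, w=110) → cum 290
  mile 26 (Hillcrest, w=50) → cum 340
Optimal location: mile 13.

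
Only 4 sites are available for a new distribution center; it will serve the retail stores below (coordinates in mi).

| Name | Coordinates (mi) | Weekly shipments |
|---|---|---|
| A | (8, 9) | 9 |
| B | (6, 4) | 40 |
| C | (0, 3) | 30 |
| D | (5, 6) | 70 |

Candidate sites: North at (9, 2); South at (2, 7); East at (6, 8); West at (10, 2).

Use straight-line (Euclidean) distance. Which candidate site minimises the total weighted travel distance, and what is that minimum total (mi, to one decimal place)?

Total weighted distance at each candidate:
  North (9, 2): total = 875.5
  South (2, 7): total = 612.4
  East (6, 8): total = 571.0
  West (10, 2): total = 994.1
Minimum is at East with total 571.0 mi.

East, total 571.0 mi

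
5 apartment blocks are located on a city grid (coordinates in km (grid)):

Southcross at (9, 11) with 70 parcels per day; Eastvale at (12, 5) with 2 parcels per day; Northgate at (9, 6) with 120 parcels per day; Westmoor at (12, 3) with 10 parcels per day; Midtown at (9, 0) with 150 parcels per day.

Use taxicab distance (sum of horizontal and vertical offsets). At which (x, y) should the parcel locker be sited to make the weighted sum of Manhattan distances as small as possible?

Manhattan distance separates: Σwᵢ(|x−xᵢ|+|y−yᵢ|) = Σwᵢ|x−xᵢ| + Σwᵢ|y−yᵢ|, so x and y are optimised independently as 1-D weighted medians.
Total weight W = 352; half = 176.
x-coordinate, sorted with cumulative weight:
  x=9 (Southcross, w=70) cum 70
  x=9 (Northgate, w=120) cum 190  ← median
  x=9 (Midtown, w=150) cum 340
  x=12 (Eastvale, w=2) cum 342
  x=12 (Westmoor, w=10) cum 352
⇒ x* = 9
y-coordinate, sorted with cumulative weight:
  y=0 (Midtown, w=150) cum 150
  y=3 (Westmoor, w=10) cum 160
  y=5 (Eastvale, w=2) cum 162
  y=6 (Northgate, w=120) cum 282  ← median
  y=11 (Southcross, w=70) cum 352
⇒ y* = 6

(9, 6)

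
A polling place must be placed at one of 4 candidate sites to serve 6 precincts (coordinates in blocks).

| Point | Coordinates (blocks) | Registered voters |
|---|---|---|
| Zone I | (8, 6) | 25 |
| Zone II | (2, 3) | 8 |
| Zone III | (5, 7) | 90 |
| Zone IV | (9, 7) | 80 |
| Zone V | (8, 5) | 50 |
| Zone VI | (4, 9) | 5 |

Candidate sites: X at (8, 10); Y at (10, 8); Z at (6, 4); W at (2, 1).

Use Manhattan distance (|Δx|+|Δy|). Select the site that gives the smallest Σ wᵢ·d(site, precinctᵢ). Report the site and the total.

Total weighted distance at each candidate:
  X (8, 10): total = 1339
  Y (10, 8): total = 1189
  Z (6, 4): total = 1165
  W (2, 1): total = 2691
Minimum is at Z with total 1165 blocks.

Z, total 1165 blocks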